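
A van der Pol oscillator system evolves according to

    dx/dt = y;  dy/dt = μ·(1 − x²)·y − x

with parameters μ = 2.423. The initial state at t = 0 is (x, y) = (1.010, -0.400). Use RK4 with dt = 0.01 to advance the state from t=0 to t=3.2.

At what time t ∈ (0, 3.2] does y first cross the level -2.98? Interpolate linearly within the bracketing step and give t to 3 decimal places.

t = 0.949

t=0.000: state=(1.010, -0.400)
step 1 (dt=0.01): k1=(-0.400, -0.991), k2=(-0.405, -0.992), k3=(-0.405, -0.992), k4=(-0.410, -0.994); state += dt/6·(k1+2k2+2k3+k4)
t=0.010: state=(1.006, -0.410)
t=0.020: state=(1.002, -0.420)
t=0.030: state=(0.998, -0.430)
continuing one RK4 step at a time; state shown every 20 steps (Δt=0.2):
t=0.200: state=(0.909, -0.612)
t=0.400: state=(0.761, -0.888)
t=0.600: state=(0.544, -1.319)
t=0.800: state=(0.212, -2.081)
t=0.940: state=(-0.135, -2.918)
next step: t=0.950: state=(-0.165, -2.987) — y has crossed -2.98
linear interpolation between t=0.940 (-2.91831) and t=0.950 (-2.98673) → t≈0.949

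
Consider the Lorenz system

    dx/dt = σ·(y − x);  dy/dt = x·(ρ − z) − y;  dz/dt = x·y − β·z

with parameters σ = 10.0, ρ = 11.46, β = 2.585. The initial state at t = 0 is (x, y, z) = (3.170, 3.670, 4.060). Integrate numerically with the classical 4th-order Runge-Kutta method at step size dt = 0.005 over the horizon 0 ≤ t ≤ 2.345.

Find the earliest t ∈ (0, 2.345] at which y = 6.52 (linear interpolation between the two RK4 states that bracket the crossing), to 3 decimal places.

t = 0.131

t=0.000: state=(3.170, 3.670, 4.060)
step 1 (dt=0.005): k1=(5.000, 19.788, 1.139), k2=(5.370, 19.822, 1.335), k3=(5.361, 19.827, 1.337), k4=(5.723, 19.866, 1.537); state += dt/6·(k1+2k2+2k3+k4)
t=0.005: state=(3.197, 3.769, 4.067)
t=0.010: state=(3.227, 3.869, 4.075)
t=0.015: state=(3.261, 3.969, 4.086)
continuing one RK4 step at a time; state shown every 20 steps (Δt=0.1):
t=0.100: state=(4.251, 5.798, 4.680)
t=0.130: state=(4.747, 6.498, 5.130)
next step: t=0.135: state=(4.835, 6.616, 5.220) — y has crossed 6.52
linear interpolation between t=0.130 (6.49829) and t=0.135 (6.61606) → t≈0.131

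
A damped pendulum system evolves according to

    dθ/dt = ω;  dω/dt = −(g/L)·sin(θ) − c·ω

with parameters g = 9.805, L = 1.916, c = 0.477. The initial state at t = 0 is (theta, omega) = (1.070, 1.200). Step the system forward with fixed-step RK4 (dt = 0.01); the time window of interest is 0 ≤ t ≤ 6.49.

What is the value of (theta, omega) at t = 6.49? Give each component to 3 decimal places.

t=0.000: state=(1.070, 1.200)
step 1 (dt=0.01): k1=(1.200, -5.061), k2=(1.175, -5.064), k3=(1.175, -5.064), k4=(1.149, -5.066); state += dt/6·(k1+2k2+2k3+k4)
t=0.010: state=(1.082, 1.149)
t=0.020: state=(1.093, 1.099)
t=0.030: state=(1.104, 1.048)
continuing one RK4 step at a time; state shown every 25 steps (Δt=0.25):
t=0.250: state=(1.213, -0.044)
t=0.500: state=(1.060, -1.142)
t=0.750: state=(0.667, -1.935)
t=1.000: state=(0.139, -2.184)
t=1.250: state=(-0.370, -1.785)
t=1.500: state=(-0.717, -0.942)
t=1.750: state=(-0.831, 0.024)
t=2.000: state=(-0.714, 0.877)
t=2.250: state=(-0.417, 1.431)
t=2.500: state=(-0.036, 1.538)
t=2.750: state=(0.313, 1.187)
t=3.000: state=(0.533, 0.542)
t=3.250: state=(0.579, -0.170)
t=3.500: state=(0.458, -0.760)
t=3.750: state=(0.221, -1.080)
t=4.000: state=(-0.053, -1.056)
t=4.250: state=(-0.281, -0.726)
t=4.500: state=(-0.402, -0.228)
t=4.750: state=(-0.394, 0.277)
t=5.000: state=(-0.275, 0.649)
t=5.250: state=(-0.089, 0.795)
t=5.500: state=(0.102, 0.693)
t=5.750: state=(0.242, 0.400)
t=6.000: state=(0.295, 0.026)
t=6.250: state=(0.257, -0.314)
t=6.490: state=(0.154, -0.521)

(theta, omega) = (0.154, -0.521)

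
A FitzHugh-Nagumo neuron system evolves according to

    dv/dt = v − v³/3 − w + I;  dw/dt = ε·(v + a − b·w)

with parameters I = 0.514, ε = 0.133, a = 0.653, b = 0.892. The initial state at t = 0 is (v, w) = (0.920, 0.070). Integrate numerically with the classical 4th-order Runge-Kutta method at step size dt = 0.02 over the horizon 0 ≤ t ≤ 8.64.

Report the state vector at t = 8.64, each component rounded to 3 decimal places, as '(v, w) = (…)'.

(v, w) = (0.693, 1.422)

t=0.000: state=(0.920, 0.070)
step 1 (dt=0.02): k1=(1.104, 0.201), k2=(1.104, 0.202), k3=(1.104, 0.202), k4=(1.103, 0.203); state += dt/6·(k1+2k2+2k3+k4)
t=0.020: state=(0.942, 0.074)
t=0.040: state=(0.964, 0.078)
t=0.060: state=(0.986, 0.082)
continuing one RK4 step at a time; state shown every 25 steps (Δt=0.5):
t=0.500: state=(1.418, 0.185)
t=1.000: state=(1.683, 0.318)
t=1.500: state=(1.751, 0.453)
t=2.000: state=(1.734, 0.582)
t=2.500: state=(1.689, 0.701)
t=3.000: state=(1.633, 0.810)
t=3.500: state=(1.574, 0.909)
t=4.000: state=(1.512, 0.999)
t=4.500: state=(1.449, 1.079)
t=5.000: state=(1.383, 1.150)
t=5.500: state=(1.314, 1.213)
t=6.000: state=(1.241, 1.268)
t=6.500: state=(1.163, 1.315)
t=7.000: state=(1.078, 1.354)
t=7.500: state=(0.983, 1.384)
t=8.000: state=(0.872, 1.407)
t=8.500: state=(0.737, 1.420)
t=8.640: state=(0.693, 1.422)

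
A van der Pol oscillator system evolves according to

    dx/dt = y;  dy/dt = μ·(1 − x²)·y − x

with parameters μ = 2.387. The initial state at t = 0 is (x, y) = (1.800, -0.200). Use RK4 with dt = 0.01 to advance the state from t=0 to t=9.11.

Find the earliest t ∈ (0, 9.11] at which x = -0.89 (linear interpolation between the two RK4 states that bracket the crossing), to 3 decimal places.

t = 2.646

t=0.000: state=(1.800, -0.200)
step 1 (dt=0.01): k1=(-0.200, -0.731), k2=(-0.204, -0.712), k3=(-0.204, -0.712), k4=(-0.207, -0.694); state += dt/6·(k1+2k2+2k3+k4)
t=0.010: state=(1.798, -0.207)
t=0.020: state=(1.796, -0.214)
t=0.030: state=(1.794, -0.220)
continuing one RK4 step at a time; state shown every 50 steps (Δt=0.5):
t=0.500: state=(1.650, -0.359)
t=1.000: state=(1.448, -0.457)
t=1.500: state=(1.178, -0.648)
t=2.000: state=(0.744, -1.202)
t=2.500: state=(-0.309, -3.522)
t=2.640: state=(-0.864, -4.276)
next step: t=2.650: state=(-0.907, -4.289) — x has crossed -0.89
linear interpolation between t=2.640 (-0.86416) and t=2.650 (-0.90699) → t≈2.646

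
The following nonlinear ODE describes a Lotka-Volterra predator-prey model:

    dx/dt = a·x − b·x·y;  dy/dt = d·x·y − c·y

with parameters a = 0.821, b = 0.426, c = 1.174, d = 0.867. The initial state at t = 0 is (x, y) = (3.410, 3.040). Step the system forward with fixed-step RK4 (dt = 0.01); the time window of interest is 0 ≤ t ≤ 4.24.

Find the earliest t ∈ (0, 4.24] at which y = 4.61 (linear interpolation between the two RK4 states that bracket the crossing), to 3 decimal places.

t = 0.274

t=0.000: state=(3.410, 3.040)
step 1 (dt=0.01): k1=(-1.616, 5.419), k2=(-1.652, 5.446), k3=(-1.652, 5.445), k4=(-1.687, 5.471); state += dt/6·(k1+2k2+2k3+k4)
t=0.010: state=(3.393, 3.094)
t=0.020: state=(3.376, 3.149)
t=0.030: state=(3.358, 3.205)
continuing one RK4 step at a time; state shown every 20 steps (Δt=0.2):
t=0.200: state=(2.955, 4.189)
t=0.270: state=(2.746, 4.588)
next step: t=0.280: state=(2.715, 4.643) — y has crossed 4.61
linear interpolation between t=0.270 (4.58787) and t=0.280 (4.64294) → t≈0.274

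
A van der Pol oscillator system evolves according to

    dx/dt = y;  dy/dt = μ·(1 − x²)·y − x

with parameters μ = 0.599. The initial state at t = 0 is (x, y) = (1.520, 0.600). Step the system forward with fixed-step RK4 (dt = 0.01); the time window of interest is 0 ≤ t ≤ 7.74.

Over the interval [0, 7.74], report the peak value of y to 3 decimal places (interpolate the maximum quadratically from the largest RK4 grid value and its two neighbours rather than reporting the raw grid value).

max y = 2.276

t=0.000: state=(1.520, 0.600)
step 1 (dt=0.01): k1=(0.600, -1.991), k2=(0.590, -1.989), k3=(0.590, -1.989), k4=(0.580, -1.987); state += dt/6·(k1+2k2+2k3+k4)
t=0.010: state=(1.526, 0.580)
t=0.020: state=(1.532, 0.560)
t=0.030: state=(1.537, 0.540)
continuing one RK4 step at a time; state shown every 25 steps (Δt=0.25):
t=0.250: state=(1.610, 0.128)
t=0.500: state=(1.592, -0.257)
t=0.750: state=(1.488, -0.558)
t=1.000: state=(1.317, -0.811)
t=1.250: state=(1.084, -1.050)
t=1.500: state=(0.790, -1.306)
t=1.750: state=(0.428, -1.593)
t=2.000: state=(-0.008, -1.893)
t=2.250: state=(-0.511, -2.104)
t=2.500: state=(-1.036, -2.030)
t=2.750: state=(-1.491, -1.544)
t=3.000: state=(-1.788, -0.828)
t=3.250: state=(-1.911, -0.184)
t=3.500: state=(-1.897, 0.271)
t=3.750: state=(-1.788, 0.578)
t=4.000: state=(-1.614, 0.807)
t=4.250: state=(-1.387, 1.012)
t=4.500: state=(-1.107, 1.231)
t=4.750: state=(-0.768, 1.489)
t=5.000: state=(-0.358, 1.796)
t=5.250: state=(0.131, 2.109)
t=5.500: state=(0.684, 2.276)
t=5.750: state=(1.236, 2.053)
t=6.000: state=(1.673, 1.390)
t=6.250: state=(1.920, 0.605)
t=6.500: state=(1.990, -0.006)
t=6.750: state=(1.936, -0.404)
t=7.000: state=(1.799, -0.670)
t=7.250: state=(1.606, -0.876)
t=7.500: state=(1.362, -1.072)
t=7.740: state=(1.081, -1.282)
largest grid value and its neighbours: y(5.500)=2.27607, y(5.510)=2.27615, y(5.520)=2.27556
parabola through these three points peaks at t≈5.506 with y≈2.27619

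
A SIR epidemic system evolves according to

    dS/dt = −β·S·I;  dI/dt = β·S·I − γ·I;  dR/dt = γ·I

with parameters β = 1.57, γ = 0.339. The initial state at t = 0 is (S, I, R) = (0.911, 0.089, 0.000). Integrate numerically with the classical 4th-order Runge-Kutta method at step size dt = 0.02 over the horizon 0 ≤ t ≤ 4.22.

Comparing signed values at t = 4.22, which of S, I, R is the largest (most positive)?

t=0.000: state=(0.911, 0.089, 0.000)
step 1 (dt=0.02): k1=(-0.127, 0.097, 0.030), k2=(-0.129, 0.098, 0.031), k3=(-0.129, 0.098, 0.031), k4=(-0.130, 0.099, 0.031); state += dt/6·(k1+2k2+2k3+k4)
t=0.020: state=(0.908, 0.091, 0.001)
t=0.040: state=(0.906, 0.093, 0.001)
t=0.060: state=(0.903, 0.095, 0.002)
continuing one RK4 step at a time; state shown every 10 steps (Δt=0.2):
t=0.200: state=(0.883, 0.110, 0.007)
t=0.400: state=(0.850, 0.135, 0.015)
t=0.600: state=(0.811, 0.164, 0.025)
t=0.800: state=(0.766, 0.196, 0.037)
t=1.000: state=(0.717, 0.232, 0.052)
t=1.200: state=(0.662, 0.269, 0.069)
t=1.400: state=(0.605, 0.306, 0.088)
t=1.600: state=(0.546, 0.343, 0.110)
t=1.800: state=(0.488, 0.377, 0.135)
t=2.000: state=(0.431, 0.407, 0.161)
t=2.200: state=(0.378, 0.432, 0.190)
t=2.400: state=(0.329, 0.451, 0.220)
t=2.600: state=(0.285, 0.464, 0.251)
t=2.800: state=(0.246, 0.471, 0.283)
t=3.000: state=(0.212, 0.473, 0.315)
t=3.200: state=(0.183, 0.470, 0.347)
t=3.400: state=(0.158, 0.464, 0.378)
t=3.600: state=(0.137, 0.454, 0.410)
t=3.800: state=(0.119, 0.441, 0.440)
t=4.000: state=(0.104, 0.427, 0.469)
t=4.200: state=(0.091, 0.411, 0.498)
t=4.220: state=(0.090, 0.410, 0.501)
compare at T: S=0.090, I=0.410, R=0.501

largest component: R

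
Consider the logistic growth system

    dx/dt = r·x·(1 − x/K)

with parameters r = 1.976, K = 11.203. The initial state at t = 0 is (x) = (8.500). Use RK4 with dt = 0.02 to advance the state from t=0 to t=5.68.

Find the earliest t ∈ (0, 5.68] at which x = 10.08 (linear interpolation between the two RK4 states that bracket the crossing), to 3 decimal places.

t = 0.531

t=0.000: state=(8.500)
step 1 (dt=0.02): k1=(4.052), k2=(4.011), k3=(4.011), k4=(3.969); state += dt/6·(k1+2k2+2k3+k4)
t=0.020: state=(8.580)
t=0.040: state=(8.659)
t=0.060: state=(8.736)
continuing one RK4 step at a time; state shown every 10 steps (Δt=0.2):
t=0.200: state=(9.227)
t=0.400: state=(9.791)
t=0.520: state=(10.058)
next step: t=0.540: state=(10.098) — x has crossed 10.08
linear interpolation between t=0.520 (10.05827) and t=0.540 (10.09825) → t≈0.531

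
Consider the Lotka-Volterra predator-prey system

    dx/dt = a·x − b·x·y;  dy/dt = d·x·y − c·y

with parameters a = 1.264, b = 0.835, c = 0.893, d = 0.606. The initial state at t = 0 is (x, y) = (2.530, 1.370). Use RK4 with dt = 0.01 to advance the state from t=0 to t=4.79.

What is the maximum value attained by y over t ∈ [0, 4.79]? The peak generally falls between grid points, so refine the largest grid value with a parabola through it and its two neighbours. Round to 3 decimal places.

t=0.000: state=(2.530, 1.370)
step 1 (dt=0.01): k1=(0.304, 0.877), k2=(0.295, 0.881), k3=(0.295, 0.881), k4=(0.285, 0.885); state += dt/6·(k1+2k2+2k3+k4)
t=0.010: state=(2.533, 1.379)
t=0.020: state=(2.536, 1.388)
t=0.030: state=(2.538, 1.397)
continuing one RK4 step at a time; state shown every 20 steps (Δt=0.2):
t=0.200: state=(2.552, 1.560)
t=0.400: state=(2.488, 1.773)
t=0.600: state=(2.340, 1.988)
t=0.800: state=(2.126, 2.181)
t=1.000: state=(1.877, 2.326)
t=1.200: state=(1.627, 2.405)
t=1.400: state=(1.399, 2.416)
t=1.600: state=(1.208, 2.366)
t=1.800: state=(1.055, 2.269)
t=2.000: state=(0.940, 2.141)
t=2.200: state=(0.857, 1.996)
t=2.400: state=(0.800, 1.846)
t=2.600: state=(0.767, 1.697)
t=2.800: state=(0.753, 1.556)
t=3.000: state=(0.756, 1.426)
t=3.200: state=(0.774, 1.308)
t=3.400: state=(0.809, 1.204)
t=3.600: state=(0.858, 1.114)
t=3.800: state=(0.923, 1.038)
t=4.000: state=(1.005, 0.976)
t=4.200: state=(1.104, 0.927)
t=4.400: state=(1.222, 0.893)
t=4.600: state=(1.358, 0.873)
t=4.790: state=(1.504, 0.869)
largest grid value and its neighbours: y(1.320)=2.41962, y(1.330)=2.41972, y(1.340)=2.41966
parabola through these three points peaks at t≈1.331 with y≈2.41972

max y = 2.420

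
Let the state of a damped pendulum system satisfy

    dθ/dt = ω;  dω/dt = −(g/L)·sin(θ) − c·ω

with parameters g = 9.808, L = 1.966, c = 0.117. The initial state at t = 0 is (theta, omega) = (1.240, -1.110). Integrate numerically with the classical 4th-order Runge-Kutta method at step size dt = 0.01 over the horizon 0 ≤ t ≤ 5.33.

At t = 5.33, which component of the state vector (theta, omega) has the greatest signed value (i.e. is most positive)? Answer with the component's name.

t=0.000: state=(1.240, -1.110)
step 1 (dt=0.01): k1=(-1.110, -4.588), k2=(-1.133, -4.577), k3=(-1.133, -4.577), k4=(-1.156, -4.564); state += dt/6·(k1+2k2+2k3+k4)
t=0.010: state=(1.229, -1.156)
t=0.020: state=(1.217, -1.201)
t=0.030: state=(1.205, -1.247)
continuing one RK4 step at a time; state shown every 20 steps (Δt=0.2):
t=0.200: state=(0.930, -1.959)
t=0.400: state=(0.473, -2.552)
t=0.600: state=(-0.060, -2.694)
t=0.800: state=(-0.570, -2.323)
t=1.000: state=(-0.964, -1.580)
t=1.200: state=(-1.191, -0.670)
t=1.400: state=(-1.230, 0.274)
t=1.600: state=(-1.084, 1.175)
t=1.800: state=(-0.769, 1.940)
t=2.000: state=(-0.327, 2.411)
t=2.200: state=(0.165, 2.434)
t=2.400: state=(0.615, 1.998)
t=2.600: state=(0.944, 1.252)
t=2.800: state=(1.107, 0.374)
t=3.000: state=(1.092, -0.520)
t=3.200: state=(0.904, -1.343)
t=3.400: state=(0.568, -1.978)
t=3.600: state=(0.136, -2.273)
t=3.800: state=(-0.312, -2.131)
t=4.000: state=(-0.691, -1.602)
t=4.200: state=(-0.938, -0.841)
t=4.400: state=(-1.022, 0.005)
t=4.600: state=(-0.937, 0.830)
t=4.800: state=(-0.697, 1.536)
t=5.000: state=(-0.339, 1.993)
t=5.200: state=(0.075, 2.076)
t=5.330: state=(0.336, 1.913)
compare at T: theta=0.336, omega=1.913

largest component: omega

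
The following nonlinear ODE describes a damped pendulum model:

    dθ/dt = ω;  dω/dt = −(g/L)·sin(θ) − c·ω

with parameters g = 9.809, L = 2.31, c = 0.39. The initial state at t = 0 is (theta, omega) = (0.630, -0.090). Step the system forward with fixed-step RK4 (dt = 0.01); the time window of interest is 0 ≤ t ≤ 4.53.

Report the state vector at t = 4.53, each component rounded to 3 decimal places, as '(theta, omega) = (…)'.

(theta, omega) = (-0.249, -0.091)

t=0.000: state=(0.630, -0.090)
step 1 (dt=0.01): k1=(-0.090, -2.467), k2=(-0.102, -2.460), k3=(-0.102, -2.460), k4=(-0.115, -2.453); state += dt/6·(k1+2k2+2k3+k4)
t=0.010: state=(0.629, -0.115)
t=0.020: state=(0.628, -0.139)
t=0.030: state=(0.626, -0.163)
continuing one RK4 step at a time; state shown every 20 steps (Δt=0.2):
t=0.200: state=(0.565, -0.548)
t=0.400: state=(0.418, -0.895)
t=0.600: state=(0.217, -1.084)
t=0.800: state=(-0.003, -1.089)
t=1.000: state=(-0.207, -0.919)
t=1.200: state=(-0.362, -0.616)
t=1.400: state=(-0.448, -0.243)
t=1.600: state=(-0.458, 0.138)
t=1.800: state=(-0.396, 0.470)
t=2.000: state=(-0.277, 0.707)
t=2.200: state=(-0.122, 0.816)
t=2.400: state=(0.040, 0.787)
t=2.600: state=(0.184, 0.634)
t=2.800: state=(0.288, 0.392)
t=3.000: state=(0.338, 0.107)
t=3.200: state=(0.331, -0.173)
t=3.400: state=(0.272, -0.405)
t=3.600: state=(0.174, -0.557)
t=3.800: state=(0.056, -0.609)
t=4.000: state=(-0.063, -0.559)
t=4.200: state=(-0.162, -0.423)
t=4.400: state=(-0.228, -0.230)
t=4.530: state=(-0.249, -0.091)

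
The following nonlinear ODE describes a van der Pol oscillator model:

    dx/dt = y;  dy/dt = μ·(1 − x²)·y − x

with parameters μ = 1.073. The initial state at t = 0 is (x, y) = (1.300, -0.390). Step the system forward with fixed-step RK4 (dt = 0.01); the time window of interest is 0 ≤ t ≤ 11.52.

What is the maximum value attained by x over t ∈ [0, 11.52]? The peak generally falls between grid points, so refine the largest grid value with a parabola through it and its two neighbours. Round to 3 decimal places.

t=0.000: state=(1.300, -0.390)
step 1 (dt=0.01): k1=(-0.390, -1.011), k2=(-0.395, -1.008), k3=(-0.395, -1.008), k4=(-0.400, -1.004); state += dt/6·(k1+2k2+2k3+k4)
t=0.010: state=(1.296, -0.400)
t=0.020: state=(1.292, -0.410)
t=0.030: state=(1.288, -0.420)
continuing one RK4 step at a time; state shown every 50 steps (Δt=0.5):
t=0.500: state=(0.986, -0.865)
t=1.000: state=(0.403, -1.533)
t=1.500: state=(-0.611, -2.484)
t=2.000: state=(-1.705, -1.364)
t=2.500: state=(-1.937, 0.156)
t=3.000: state=(-1.736, 0.570)
t=3.500: state=(-1.390, 0.818)
t=4.000: state=(-0.892, 1.224)
t=4.500: state=(-0.087, 2.097)
t=5.000: state=(1.184, 2.606)
t=5.500: state=(1.970, 0.472)
t=6.000: state=(1.932, -0.405)
t=6.500: state=(1.660, -0.657)
t=7.000: state=(1.272, -0.913)
t=7.500: state=(0.707, -1.414)
t=8.000: state=(-0.235, -2.434)
t=8.500: state=(-1.526, -2.106)
t=9.000: state=(-2.008, -0.070)
t=9.500: state=(-1.868, 0.496)
t=10.000: state=(-1.563, 0.719)
t=10.500: state=(-1.137, 1.017)
t=11.000: state=(-0.492, 1.646)
t=11.500: state=(0.598, 2.693)
t=11.520: state=(0.652, 2.716)
largest grid value and its neighbours: x(5.670)=2.00791, x(5.680)=2.00794, x(5.690)=2.00777
parabola through these three points peaks at t≈5.676 with x≈2.00795

max x = 2.008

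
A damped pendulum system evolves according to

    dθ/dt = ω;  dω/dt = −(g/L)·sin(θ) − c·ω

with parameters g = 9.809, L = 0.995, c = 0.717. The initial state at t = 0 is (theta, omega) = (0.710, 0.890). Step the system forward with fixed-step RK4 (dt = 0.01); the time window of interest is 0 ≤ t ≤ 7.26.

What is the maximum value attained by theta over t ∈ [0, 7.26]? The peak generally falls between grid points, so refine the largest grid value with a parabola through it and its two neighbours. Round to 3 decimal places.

t=0.000: state=(0.710, 0.890)
step 1 (dt=0.01): k1=(0.890, -7.064), k2=(0.855, -7.072), k3=(0.855, -7.071), k4=(0.819, -7.077); state += dt/6·(k1+2k2+2k3+k4)
t=0.010: state=(0.719, 0.819)
t=0.020: state=(0.726, 0.748)
t=0.030: state=(0.734, 0.678)
continuing one RK4 step at a time; state shown every 25 steps (Δt=0.25):
t=0.250: state=(0.716, -0.791)
t=0.500: state=(0.367, -1.851)
t=0.750: state=(-0.115, -1.809)
t=1.000: state=(-0.457, -0.822)
t=1.250: state=(-0.506, 0.411)
t=1.500: state=(-0.286, 1.241)
t=1.750: state=(0.048, 1.295)
t=2.000: state=(0.302, 0.652)
t=2.250: state=(0.355, -0.224)
t=2.500: state=(0.212, -0.841)
t=2.750: state=(-0.020, -0.915)
t=3.000: state=(-0.203, -0.489)
t=3.250: state=(-0.248, 0.126)
t=3.500: state=(-0.154, 0.574)
t=3.750: state=(0.006, 0.644)
t=4.000: state=(0.137, 0.358)
t=4.250: state=(0.173, -0.071)
t=4.500: state=(0.111, -0.392)
t=4.750: state=(-0.000, -0.452)
t=5.000: state=(-0.093, -0.260)
t=5.250: state=(-0.121, 0.040)
t=5.500: state=(-0.080, 0.269)
t=5.750: state=(-0.002, 0.316)
t=6.000: state=(0.064, 0.187)
t=6.250: state=(0.085, -0.021)
t=6.500: state=(0.057, -0.184)
t=6.750: state=(0.003, -0.222)
t=7.000: state=(-0.043, -0.134)
t=7.250: state=(-0.059, 0.011)
t=7.260: state=(-0.059, 0.016)
largest grid value and its neighbours: theta(0.120)=0.76596, theta(0.130)=0.76609, theta(0.140)=0.76553
parabola through these three points peaks at t≈0.127 with theta≈0.76612

max theta = 0.766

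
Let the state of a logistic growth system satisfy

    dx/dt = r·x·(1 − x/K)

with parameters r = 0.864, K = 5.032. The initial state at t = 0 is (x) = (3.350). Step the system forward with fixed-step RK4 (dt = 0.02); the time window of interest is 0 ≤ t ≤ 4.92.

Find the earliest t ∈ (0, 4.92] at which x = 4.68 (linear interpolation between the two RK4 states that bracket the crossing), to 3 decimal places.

t = 2.197

t=0.000: state=(3.350)
step 1 (dt=0.02): k1=(0.967), k2=(0.965), k3=(0.965), k4=(0.962); state += dt/6·(k1+2k2+2k3+k4)
t=0.020: state=(3.369)
t=0.040: state=(3.388)
t=0.060: state=(3.408)
continuing one RK4 step at a time; state shown every 10 steps (Δt=0.2):
t=0.200: state=(3.538)
t=0.400: state=(3.713)
t=0.600: state=(3.874)
t=0.800: state=(4.021)
t=1.000: state=(4.153)
t=1.200: state=(4.272)
t=1.400: state=(4.376)
t=1.600: state=(4.469)
t=1.800: state=(4.550)
t=2.000: state=(4.620)
t=2.180: state=(4.675)
next step: t=2.200: state=(4.681) — x has crossed 4.68
linear interpolation between t=2.180 (4.67508) and t=2.200 (4.68077) → t≈2.197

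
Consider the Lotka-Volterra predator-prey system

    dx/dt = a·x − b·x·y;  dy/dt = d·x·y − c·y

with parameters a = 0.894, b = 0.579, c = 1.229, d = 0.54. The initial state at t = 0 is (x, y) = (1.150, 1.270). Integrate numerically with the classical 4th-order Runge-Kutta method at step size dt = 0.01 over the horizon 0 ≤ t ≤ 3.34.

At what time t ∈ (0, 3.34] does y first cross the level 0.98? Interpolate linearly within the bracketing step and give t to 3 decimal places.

t=0.000: state=(1.150, 1.270)
step 1 (dt=0.01): k1=(0.182, -0.772), k2=(0.185, -0.769), k3=(0.185, -0.769), k4=(0.188, -0.766); state += dt/6·(k1+2k2+2k3+k4)
t=0.010: state=(1.152, 1.262)
t=0.020: state=(1.154, 1.255)
t=0.030: state=(1.156, 1.247)
continuing one RK4 step at a time; state shown every 20 steps (Δt=0.2):
t=0.200: state=(1.197, 1.127)
t=0.400: state=(1.265, 1.007)
t=0.440: state=(1.282, 0.985)
next step: t=0.450: state=(1.286, 0.980) — y has crossed 0.98
linear interpolation between t=0.440 (0.98523) and t=0.450 (0.97996) → t≈0.450

t = 0.450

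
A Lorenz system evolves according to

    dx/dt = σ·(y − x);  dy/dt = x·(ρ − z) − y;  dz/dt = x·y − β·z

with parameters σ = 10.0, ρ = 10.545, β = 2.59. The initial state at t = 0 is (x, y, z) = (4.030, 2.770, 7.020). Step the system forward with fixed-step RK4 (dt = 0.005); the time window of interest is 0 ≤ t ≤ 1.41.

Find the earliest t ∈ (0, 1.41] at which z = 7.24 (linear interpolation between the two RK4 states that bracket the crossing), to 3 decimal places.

t=0.000: state=(4.030, 2.770, 7.020)
step 1 (dt=0.005): k1=(-12.600, 11.436, -7.019), k2=(-11.999, 11.366, -6.946), k3=(-12.016, 11.371, -6.943), k4=(-11.431, 11.305, -6.869); state += dt/6·(k1+2k2+2k3+k4)
t=0.005: state=(3.970, 2.827, 6.985)
t=0.010: state=(3.916, 2.883, 6.951)
t=0.015: state=(3.867, 2.939, 6.918)
continuing one RK4 step at a time; state shown every 10 steps (Δt=0.05):
t=0.050: state=(3.652, 3.318, 6.710)
t=0.100: state=(3.635, 3.853, 6.505)
t=0.150: state=(3.838, 4.408, 6.437)
t=0.200: state=(4.185, 4.987, 6.539)
t=0.250: state=(4.626, 5.575, 6.838)
t=0.290: state=(5.018, 6.021, 7.230)
next step: t=0.295: state=(5.069, 6.074, 7.289) — z has crossed 7.24
linear interpolation between t=0.290 (7.23007) and t=0.295 (7.28858) → t≈0.291

t = 0.291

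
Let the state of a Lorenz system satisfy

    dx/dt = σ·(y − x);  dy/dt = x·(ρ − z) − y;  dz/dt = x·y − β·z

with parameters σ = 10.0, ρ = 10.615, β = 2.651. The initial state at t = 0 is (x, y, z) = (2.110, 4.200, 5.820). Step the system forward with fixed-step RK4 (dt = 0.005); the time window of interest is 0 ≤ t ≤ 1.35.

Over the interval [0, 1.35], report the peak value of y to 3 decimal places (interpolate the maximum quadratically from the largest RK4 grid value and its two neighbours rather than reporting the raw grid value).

max y = 7.590

t=0.000: state=(2.110, 4.200, 5.820)
step 1 (dt=0.005): k1=(20.900, 5.917, -6.567), k2=(20.525, 6.189, -6.272), k3=(20.542, 6.182, -6.276), k4=(20.182, 6.448, -5.984); state += dt/6·(k1+2k2+2k3+k4)
t=0.005: state=(2.213, 4.231, 5.789)
t=0.010: state=(2.312, 4.264, 5.760)
t=0.015: state=(2.408, 4.300, 5.735)
continuing one RK4 step at a time; state shown every 10 steps (Δt=0.05):
t=0.050: state=(3.014, 4.615, 5.632)
t=0.100: state=(3.767, 5.213, 5.717)
t=0.150: state=(4.482, 5.911, 6.087)
t=0.200: state=(5.196, 6.616, 6.758)
t=0.250: state=(5.887, 7.209, 7.724)
t=0.300: state=(6.491, 7.551, 8.920)
t=0.350: state=(6.916, 7.525, 10.197)
t=0.400: state=(7.076, 7.095, 11.344)
t=0.450: state=(6.932, 6.348, 12.152)
t=0.500: state=(6.515, 5.462, 12.506)
t=0.550: state=(5.918, 4.625, 12.419)
t=0.600: state=(5.261, 3.958, 11.995)
t=0.650: state=(4.645, 3.505, 11.364)
t=0.700: state=(4.136, 3.249, 10.642)
t=0.750: state=(3.763, 3.156, 9.909)
t=0.800: state=(3.527, 3.189, 9.217)
t=0.850: state=(3.420, 3.323, 8.599)
t=0.900: state=(3.426, 3.542, 8.080)
t=0.950: state=(3.532, 3.835, 7.676)
t=1.000: state=(3.725, 4.193, 7.405)
t=1.050: state=(3.996, 4.607, 7.281)
t=1.100: state=(4.332, 5.058, 7.320)
t=1.150: state=(4.715, 5.517, 7.534)
t=1.200: state=(5.123, 5.943, 7.922)
t=1.250: state=(5.522, 6.283, 8.468)
t=1.300: state=(5.870, 6.483, 9.127)
t=1.350: state=(6.120, 6.498, 9.825)
largest grid value and its neighbours: y(0.315)=7.58587, y(0.320)=7.58949, y(0.325)=7.58908
parabola through these three points peaks at t≈0.322 with y≈7.58981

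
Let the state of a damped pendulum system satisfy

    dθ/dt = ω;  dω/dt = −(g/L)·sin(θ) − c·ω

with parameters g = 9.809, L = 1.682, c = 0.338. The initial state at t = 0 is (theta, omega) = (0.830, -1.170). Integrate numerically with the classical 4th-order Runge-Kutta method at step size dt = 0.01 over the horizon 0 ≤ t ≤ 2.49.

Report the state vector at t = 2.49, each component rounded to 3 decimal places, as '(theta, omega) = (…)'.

t=0.000: state=(0.830, -1.170)
step 1 (dt=0.01): k1=(-1.170, -3.908), k2=(-1.190, -3.878), k3=(-1.189, -3.878), k4=(-1.209, -3.848); state += dt/6·(k1+2k2+2k3+k4)
t=0.010: state=(0.818, -1.209)
t=0.020: state=(0.806, -1.247)
t=0.030: state=(0.793, -1.284)
continuing one RK4 step at a time; state shown every 10 steps (Δt=0.1):
t=0.100: state=(0.695, -1.528)
t=0.200: state=(0.527, -1.806)
t=0.300: state=(0.337, -1.987)
t=0.400: state=(0.134, -2.054)
t=0.500: state=(-0.070, -2.003)
t=0.600: state=(-0.263, -1.840)
t=0.700: state=(-0.435, -1.582)
t=0.800: state=(-0.577, -1.250)
t=0.900: state=(-0.683, -0.869)
t=1.000: state=(-0.750, -0.462)
t=1.100: state=(-0.776, -0.049)
t=1.200: state=(-0.760, 0.353)
t=1.300: state=(-0.706, 0.726)
t=1.400: state=(-0.617, 1.055)
t=1.500: state=(-0.497, 1.324)
t=1.600: state=(-0.354, 1.517)
t=1.700: state=(-0.197, 1.623)
t=1.800: state=(-0.033, 1.634)
t=1.900: state=(0.127, 1.552)
t=2.000: state=(0.275, 1.385)
t=2.100: state=(0.402, 1.148)
t=2.200: state=(0.502, 0.858)
t=2.300: state=(0.572, 0.535)
t=2.400: state=(0.609, 0.196)
t=2.490: state=(0.613, -0.107)

(theta, omega) = (0.613, -0.107)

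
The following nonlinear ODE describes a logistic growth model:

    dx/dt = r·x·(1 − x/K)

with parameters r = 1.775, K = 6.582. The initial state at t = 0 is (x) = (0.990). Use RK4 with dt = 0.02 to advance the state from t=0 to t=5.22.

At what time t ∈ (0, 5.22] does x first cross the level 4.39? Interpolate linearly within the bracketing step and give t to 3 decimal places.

t = 1.367

t=0.000: state=(0.990)
step 1 (dt=0.02): k1=(1.493), k2=(1.511), k3=(1.512), k4=(1.530); state += dt/6·(k1+2k2+2k3+k4)
t=0.020: state=(1.020)
t=0.040: state=(1.051)
t=0.060: state=(1.083)
continuing one RK4 step at a time; state shown every 10 steps (Δt=0.2):
t=0.200: state=(1.327)
t=0.400: state=(1.743)
t=0.600: state=(2.233)
t=0.800: state=(2.783)
t=1.000: state=(3.363)
t=1.200: state=(3.938)
t=1.360: state=(4.373)
next step: t=1.380: state=(4.424) — x has crossed 4.39
linear interpolation between t=1.360 (4.37256) and t=1.380 (4.42436) → t≈1.367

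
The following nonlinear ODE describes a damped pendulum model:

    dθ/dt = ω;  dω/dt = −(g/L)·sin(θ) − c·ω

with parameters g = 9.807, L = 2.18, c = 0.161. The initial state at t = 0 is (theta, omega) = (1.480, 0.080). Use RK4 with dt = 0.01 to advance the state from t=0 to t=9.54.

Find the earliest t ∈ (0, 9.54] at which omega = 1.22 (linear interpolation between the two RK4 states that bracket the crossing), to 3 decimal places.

t=0.000: state=(1.480, 0.080)
step 1 (dt=0.01): k1=(0.080, -4.493), k2=(0.058, -4.490), k3=(0.058, -4.489), k4=(0.035, -4.486); state += dt/6·(k1+2k2+2k3+k4)
t=0.010: state=(1.481, 0.035)
t=0.020: state=(1.481, -0.010)
t=0.030: state=(1.480, -0.054)
continuing one RK4 step at a time; state shown every 50 steps (Δt=0.5):
t=0.500: state=(0.981, -1.993)
t=1.000: state=(-0.269, -2.575)
t=1.500: state=(-1.186, -0.869)
t=1.990: state=(-1.098, 1.189)
next step: t=2.000: state=(-1.086, 1.227) — omega has crossed 1.22
linear interpolation between t=1.990 (1.18897) and t=2.000 (1.22695) → t≈1.998

t = 1.998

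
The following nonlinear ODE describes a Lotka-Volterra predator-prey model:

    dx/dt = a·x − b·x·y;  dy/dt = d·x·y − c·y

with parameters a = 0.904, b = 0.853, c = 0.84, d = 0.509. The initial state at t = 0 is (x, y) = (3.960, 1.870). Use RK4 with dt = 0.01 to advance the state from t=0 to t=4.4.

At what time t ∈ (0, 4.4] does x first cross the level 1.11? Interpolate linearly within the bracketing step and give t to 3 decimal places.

t = 0.987

t=0.000: state=(3.960, 1.870)
step 1 (dt=0.01): k1=(-2.737, 2.198), k2=(-2.764, 2.198), k3=(-2.764, 2.198), k4=(-2.791, 2.198); state += dt/6·(k1+2k2+2k3+k4)
t=0.010: state=(3.932, 1.892)
t=0.020: state=(3.904, 1.914)
t=0.030: state=(3.875, 1.936)
continuing one RK4 step at a time; state shown every 20 steps (Δt=0.2):
t=0.200: state=(3.324, 2.293)
t=0.400: state=(2.614, 2.623)
t=0.600: state=(1.968, 2.797)
t=0.800: state=(1.458, 2.811)
t=0.980: state=(1.121, 2.718)
next step: t=0.990: state=(1.106, 2.710) — x has crossed 1.11
linear interpolation between t=0.980 (1.12135) and t=0.990 (1.10564) → t≈0.987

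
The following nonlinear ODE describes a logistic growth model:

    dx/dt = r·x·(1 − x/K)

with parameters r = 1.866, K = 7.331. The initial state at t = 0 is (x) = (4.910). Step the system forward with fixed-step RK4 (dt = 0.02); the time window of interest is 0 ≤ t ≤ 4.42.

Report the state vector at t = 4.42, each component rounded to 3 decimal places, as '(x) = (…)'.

(x) = (7.330)

t=0.000: state=(4.910)
step 1 (dt=0.02): k1=(3.026), k2=(3.006), k3=(3.006), k4=(2.987); state += dt/6·(k1+2k2+2k3+k4)
t=0.020: state=(4.970)
t=0.040: state=(5.029)
t=0.060: state=(5.088)
continuing one RK4 step at a time; state shown every 10 steps (Δt=0.2):
t=0.200: state=(5.473)
t=0.400: state=(5.942)
t=0.600: state=(6.315)
t=0.800: state=(6.600)
t=1.000: state=(6.811)
t=1.200: state=(6.965)
t=1.400: state=(7.075)
t=1.600: state=(7.153)
t=1.800: state=(7.207)
t=2.000: state=(7.245)
t=2.200: state=(7.272)
t=2.400: state=(7.290)
t=2.600: state=(7.303)
t=2.800: state=(7.312)
t=3.000: state=(7.318)
t=3.200: state=(7.322)
t=3.400: state=(7.325)
t=3.600: state=(7.327)
t=3.800: state=(7.328)
t=4.000: state=(7.329)
t=4.200: state=(7.330)
t=4.400: state=(7.330)
t=4.420: state=(7.330)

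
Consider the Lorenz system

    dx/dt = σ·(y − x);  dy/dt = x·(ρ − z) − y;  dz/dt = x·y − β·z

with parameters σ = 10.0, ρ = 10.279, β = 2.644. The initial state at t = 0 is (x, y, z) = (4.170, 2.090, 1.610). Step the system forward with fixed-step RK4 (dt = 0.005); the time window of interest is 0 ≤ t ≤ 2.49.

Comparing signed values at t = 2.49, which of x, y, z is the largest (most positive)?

largest component: z

t=0.000: state=(4.170, 2.090, 1.610)
step 1 (dt=0.005): k1=(-20.800, 34.060, 4.458), k2=(-19.429, 33.478, 4.671), k3=(-19.477, 33.507, 4.671), k4=(-18.151, 32.953, 4.875); state += dt/6·(k1+2k2+2k3+k4)
t=0.005: state=(4.073, 2.257, 1.633)
t=0.010: state=(3.988, 2.420, 1.659)
t=0.015: state=(3.916, 2.577, 1.686)
continuing one RK4 step at a time; state shown every 20 steps (Δt=0.1):
t=0.100: state=(3.925, 4.898, 2.440)
t=0.200: state=(5.494, 7.474, 4.463)
t=0.300: state=(7.473, 9.174, 8.357)
t=0.400: state=(8.283, 7.976, 12.669)
t=0.500: state=(6.903, 4.726, 14.033)
t=0.600: state=(4.628, 2.540, 12.531)
t=0.700: state=(3.006, 1.872, 10.310)
t=0.800: state=(2.288, 1.929, 8.335)
t=0.900: state=(2.191, 2.322, 6.806)
t=1.000: state=(2.506, 2.997, 5.768)
t=1.100: state=(3.168, 4.000, 5.299)
t=1.200: state=(4.167, 5.322, 5.580)
t=1.300: state=(5.413, 6.691, 6.854)
t=1.400: state=(6.536, 7.385, 9.058)
t=1.500: state=(6.896, 6.708, 11.231)
t=1.600: state=(6.207, 5.120, 12.059)
t=1.700: state=(4.999, 3.802, 11.416)
t=1.800: state=(3.992, 3.220, 10.110)
t=1.900: state=(3.477, 3.209, 8.789)
t=2.000: state=(3.424, 3.568, 7.758)
t=2.100: state=(3.735, 4.198, 7.170)
t=2.200: state=(4.321, 5.012, 7.138)
t=2.300: state=(5.064, 5.822, 7.735)
t=2.400: state=(5.745, 6.296, 8.861)
t=2.490: state=(6.060, 6.181, 9.974)
compare at T: x=6.060, y=6.181, z=9.974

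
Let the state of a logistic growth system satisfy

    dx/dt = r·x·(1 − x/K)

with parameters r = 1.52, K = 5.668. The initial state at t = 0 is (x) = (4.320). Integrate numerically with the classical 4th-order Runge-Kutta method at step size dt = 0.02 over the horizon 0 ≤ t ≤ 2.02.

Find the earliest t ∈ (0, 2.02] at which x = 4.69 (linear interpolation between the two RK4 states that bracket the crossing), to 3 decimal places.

t=0.000: state=(4.320)
step 1 (dt=0.02): k1=(1.562), k2=(1.549), k3=(1.549), k4=(1.537); state += dt/6·(k1+2k2+2k3+k4)
t=0.020: state=(4.351)
t=0.040: state=(4.381)
t=0.060: state=(4.411)
continuing one RK4 step at a time; state shown every 5 steps (Δt=0.1):
t=0.100: state=(4.470)
t=0.200: state=(4.607)
t=0.260: state=(4.684)
next step: t=0.280: state=(4.708) — x has crossed 4.69
linear interpolation between t=0.260 (4.68364) and t=0.280 (4.70812) → t≈0.265

t = 0.265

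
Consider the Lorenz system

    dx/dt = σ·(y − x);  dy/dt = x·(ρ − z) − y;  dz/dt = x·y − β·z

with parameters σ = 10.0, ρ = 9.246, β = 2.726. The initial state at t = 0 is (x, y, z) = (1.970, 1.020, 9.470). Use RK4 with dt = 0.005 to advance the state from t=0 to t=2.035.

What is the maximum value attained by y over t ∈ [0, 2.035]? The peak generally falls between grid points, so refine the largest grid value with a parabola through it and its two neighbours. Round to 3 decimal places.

max y = 7.559

t=0.000: state=(1.970, 1.020, 9.470)
step 1 (dt=0.005): k1=(-9.500, -1.461, -23.806), k2=(-9.299, -1.336, -23.675), k3=(-9.301, -1.338, -23.675), k4=(-9.102, -1.216, -23.543); state += dt/6·(k1+2k2+2k3+k4)
t=0.005: state=(1.923, 1.013, 9.352)
t=0.010: state=(1.879, 1.008, 9.235)
t=0.015: state=(1.836, 1.003, 9.119)
continuing one RK4 step at a time; state shown every 20 steps (Δt=0.1):
t=0.100: state=(1.366, 1.050, 7.352)
t=0.200: state=(1.244, 1.283, 5.727)
t=0.300: state=(1.405, 1.680, 4.530)
t=0.400: state=(1.793, 2.300, 3.726)
t=0.500: state=(2.437, 3.230, 3.350)
t=0.600: state=(3.399, 4.535, 3.549)
t=0.700: state=(4.690, 6.104, 4.613)
t=0.800: state=(6.090, 7.365, 6.773)
t=0.900: state=(6.969, 7.323, 9.499)
t=1.000: state=(6.678, 5.785, 11.237)
t=1.100: state=(5.440, 4.028, 11.137)
t=1.200: state=(4.138, 3.036, 9.913)
t=1.300: state=(3.312, 2.764, 8.462)
t=1.400: state=(3.009, 2.927, 7.211)
t=1.500: state=(3.109, 3.376, 6.325)
t=1.600: state=(3.517, 4.054, 5.890)
t=1.700: state=(4.158, 4.888, 5.994)
t=1.800: state=(4.925, 5.693, 6.691)
t=1.900: state=(5.604, 6.144, 7.867)
t=2.000: state=(5.913, 5.962, 9.092)
t=2.035: state=(5.896, 5.753, 9.421)
largest grid value and its neighbours: y(0.845)=7.55822, y(0.850)=7.55906, y(0.855)=7.55550
parabola through these three points peaks at t≈0.848 with y≈7.55927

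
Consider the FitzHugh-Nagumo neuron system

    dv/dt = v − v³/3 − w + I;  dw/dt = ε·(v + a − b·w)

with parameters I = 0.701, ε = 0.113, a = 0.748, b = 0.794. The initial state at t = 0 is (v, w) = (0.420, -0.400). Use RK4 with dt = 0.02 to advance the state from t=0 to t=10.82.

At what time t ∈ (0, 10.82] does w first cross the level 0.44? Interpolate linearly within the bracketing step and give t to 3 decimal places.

t = 3.043

t=0.000: state=(0.420, -0.400)
step 1 (dt=0.02): k1=(1.496, 0.168), k2=(1.507, 0.169), k3=(1.507, 0.169), k4=(1.517, 0.171); state += dt/6·(k1+2k2+2k3+k4)
t=0.020: state=(0.450, -0.397)
t=0.040: state=(0.481, -0.393)
t=0.060: state=(0.512, -0.390)
continuing one RK4 step at a time; state shown every 25 steps (Δt=0.5):
t=0.500: state=(1.241, -0.295)
t=1.000: state=(1.821, -0.154)
t=1.500: state=(1.982, 0.000)
t=2.000: state=(1.980, 0.151)
t=2.500: state=(1.941, 0.295)
t=3.000: state=(1.894, 0.429)
t=3.040: state=(1.890, 0.439)
next step: t=3.060: state=(1.888, 0.444) — w has crossed 0.44
linear interpolation between t=3.040 (0.43928) and t=3.060 (0.44445) → t≈3.043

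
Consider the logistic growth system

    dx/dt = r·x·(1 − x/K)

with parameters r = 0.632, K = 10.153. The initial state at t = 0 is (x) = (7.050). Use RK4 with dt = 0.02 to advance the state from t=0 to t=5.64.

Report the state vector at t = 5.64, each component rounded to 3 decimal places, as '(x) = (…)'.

(x) = (10.028)

t=0.000: state=(7.050)
step 1 (dt=0.02): k1=(1.362), k2=(1.358), k3=(1.358), k4=(1.355); state += dt/6·(k1+2k2+2k3+k4)
t=0.020: state=(7.077)
t=0.040: state=(7.104)
t=0.060: state=(7.131)
continuing one RK4 step at a time; state shown every 10 steps (Δt=0.2):
t=0.200: state=(7.315)
t=0.400: state=(7.567)
t=0.600: state=(7.803)
t=0.800: state=(8.023)
t=1.000: state=(8.228)
t=1.200: state=(8.418)
t=1.400: state=(8.592)
t=1.600: state=(8.752)
t=1.800: state=(8.898)
t=2.000: state=(9.030)
t=2.200: state=(9.150)
t=2.400: state=(9.259)
t=2.600: state=(9.357)
t=2.800: state=(9.445)
t=3.000: state=(9.524)
t=3.200: state=(9.594)
t=3.400: state=(9.657)
t=3.600: state=(9.714)
t=3.800: state=(9.764)
t=4.000: state=(9.808)
t=4.200: state=(9.848)
t=4.400: state=(9.883)
t=4.600: state=(9.915)
t=4.800: state=(9.942)
t=5.000: state=(9.967)
t=5.200: state=(9.989)
t=5.400: state=(10.008)
t=5.600: state=(10.025)
t=5.640: state=(10.028)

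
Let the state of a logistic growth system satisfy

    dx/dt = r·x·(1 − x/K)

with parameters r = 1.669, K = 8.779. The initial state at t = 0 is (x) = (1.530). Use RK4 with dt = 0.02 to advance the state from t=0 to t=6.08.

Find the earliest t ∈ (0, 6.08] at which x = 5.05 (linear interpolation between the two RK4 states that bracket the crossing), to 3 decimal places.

t=0.000: state=(1.530)
step 1 (dt=0.02): k1=(2.109), k2=(2.131), k3=(2.132), k4=(2.155); state += dt/6·(k1+2k2+2k3+k4)
t=0.020: state=(1.573)
t=0.040: state=(1.616)
t=0.060: state=(1.661)
continuing one RK4 step at a time; state shown every 10 steps (Δt=0.2):
t=0.200: state=(1.998)
t=0.400: state=(2.559)
t=0.600: state=(3.203)
t=0.800: state=(3.908)
t=1.000: state=(4.638)
t=1.100: state=(5.001)
next step: t=1.120: state=(5.072) — x has crossed 5.05
linear interpolation between t=1.100 (5.00070) and t=1.120 (5.07237) → t≈1.114

t = 1.114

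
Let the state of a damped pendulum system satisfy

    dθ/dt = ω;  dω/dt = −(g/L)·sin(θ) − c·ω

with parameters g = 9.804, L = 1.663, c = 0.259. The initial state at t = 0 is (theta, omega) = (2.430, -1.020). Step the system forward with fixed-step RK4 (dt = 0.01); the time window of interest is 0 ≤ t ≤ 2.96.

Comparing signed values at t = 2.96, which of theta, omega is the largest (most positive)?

largest component: omega

t=0.000: state=(2.430, -1.020)
step 1 (dt=0.01): k1=(-1.020, -3.586), k2=(-1.038, -3.604), k3=(-1.038, -3.604), k4=(-1.056, -3.623); state += dt/6·(k1+2k2+2k3+k4)
t=0.010: state=(2.420, -1.056)
t=0.020: state=(2.409, -1.092)
t=0.030: state=(2.398, -1.129)
continuing one RK4 step at a time; state shown every 10 steps (Δt=0.1):
t=0.100: state=(2.309, -1.398)
t=0.200: state=(2.149, -1.821)
t=0.300: state=(1.944, -2.290)
t=0.400: state=(1.690, -2.794)
t=0.500: state=(1.385, -3.302)
t=0.600: state=(1.031, -3.760)
t=0.700: state=(0.637, -4.092)
t=0.800: state=(0.219, -4.228)
t=0.900: state=(-0.201, -4.124)
t=1.000: state=(-0.598, -3.792)
t=1.100: state=(-0.953, -3.287)
t=1.200: state=(-1.252, -2.684)
t=1.300: state=(-1.489, -2.046)
t=1.400: state=(-1.662, -1.412)
t=1.500: state=(-1.772, -0.801)
t=1.600: state=(-1.823, -0.214)
t=1.700: state=(-1.816, 0.354)
t=1.800: state=(-1.752, 0.914)
t=1.900: state=(-1.633, 1.467)
t=2.000: state=(-1.459, 2.011)
t=2.100: state=(-1.232, 2.526)
t=2.200: state=(-0.956, 2.978)
t=2.300: state=(-0.640, 3.317)
t=2.400: state=(-0.298, 3.495)
t=2.500: state=(0.052, 3.476)
t=2.600: state=(0.390, 3.258)
t=2.700: state=(0.698, 2.873)
t=2.800: state=(0.961, 2.369)
t=2.900: state=(1.170, 1.799)
t=2.960: state=(1.267, 1.442)
compare at T: theta=1.267, omega=1.442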